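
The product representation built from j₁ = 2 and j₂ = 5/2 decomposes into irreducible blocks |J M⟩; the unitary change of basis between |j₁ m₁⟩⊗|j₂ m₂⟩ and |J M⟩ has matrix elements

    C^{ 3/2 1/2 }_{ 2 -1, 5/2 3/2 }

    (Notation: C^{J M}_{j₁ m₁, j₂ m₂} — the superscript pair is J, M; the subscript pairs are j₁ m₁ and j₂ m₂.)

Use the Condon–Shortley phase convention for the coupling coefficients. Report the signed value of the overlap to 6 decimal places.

j₁+j₂−J=3  J+j₁−j₂=1  J−j₁+j₂=2  j₁+j₂+J+1=7
(j₁±m₁, j₂±m₂, J±M) = (1,3,4,1,2,1)
P² = 96/35
sum k=2..3:
  [2] +1/4 = 1/4
  [3] −1/6 = -1/6
S = 1/12
C² = P²·S² = 2/105 ; C = +0.138013

+√(2/105) ≈ +0.138013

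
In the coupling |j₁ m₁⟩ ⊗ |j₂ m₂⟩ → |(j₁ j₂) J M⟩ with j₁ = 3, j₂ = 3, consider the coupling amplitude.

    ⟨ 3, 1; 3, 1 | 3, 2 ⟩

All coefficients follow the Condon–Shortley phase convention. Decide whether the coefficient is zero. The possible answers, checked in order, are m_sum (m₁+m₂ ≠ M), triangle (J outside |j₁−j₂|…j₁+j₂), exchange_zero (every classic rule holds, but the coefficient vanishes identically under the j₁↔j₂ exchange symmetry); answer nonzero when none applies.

m-sum: m₁+m₂ = 1+1 = 2, M = 2  ✓
triangle: |j₁−j₂| = 0 ≤ J = 3 ≤ j₁+j₂ = 6  ✓
exchange: j₁=j₂ and m₁=m₂, and (−1)^(j₁+j₂−J) = (−1)^3 = −1 forces ⟨j₁m₁;j₂m₂|JM⟩ = −⟨j₂m₂;j₁m₁|JM⟩ = −⟨j₁m₁;j₂m₂|JM⟩ ⇒ the coefficient vanishes identically
Racah sum check: Σ_k collapses to 0 ⇒ CG = 0

exchange_zero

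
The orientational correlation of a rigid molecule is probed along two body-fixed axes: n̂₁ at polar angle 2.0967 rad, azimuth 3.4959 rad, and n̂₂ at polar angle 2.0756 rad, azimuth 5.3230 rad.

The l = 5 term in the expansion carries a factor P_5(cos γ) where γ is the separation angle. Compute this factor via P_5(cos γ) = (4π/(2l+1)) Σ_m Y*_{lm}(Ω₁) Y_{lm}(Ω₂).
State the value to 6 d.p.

0.094249

Addition theorem: P_5(cos γ) = (4π/11) Σ_m Y*_{lm}(Ω₁) Y_{lm}(Ω₂), m = −5…5:
  m=-5: Y*=+0.044783-0.220084i  Y=+0.021082-0.237490i  product -0.051324-0.015275i
  m=-4: Y*=-0.063057-0.407384i  Y=+0.318867+0.268114i  product +0.089119-0.146808i
  m=-3: Y*=-0.138006-0.247957i  Y=-0.247672+0.066161i  product +0.050585+0.052281i
  m=-2: Y*=+0.117897+0.101052i  Y=-0.064152+0.175977i  product -0.025346+0.014264i
  m=-1: Y*=+0.310304+0.114787i  Y=-0.180941-0.258551i  product -0.026469-0.100999i
  m=+0: Y*=-0.079890-0.000000i  Y=-0.117282+0.000000i  product +0.009370+0.000000i
  m=+1: Y*=-0.310304+0.114787i  Y=+0.180941-0.258551i  product -0.026469+0.100999i
  m=+2: Y*=+0.117897-0.101052i  Y=-0.064152-0.175977i  product -0.025346-0.014264i
  m=+3: Y*=+0.138006-0.247957i  Y=+0.247672+0.066161i  product +0.050585-0.052281i
  m=+4: Y*=-0.063057+0.407384i  Y=+0.318867-0.268114i  product +0.089119+0.146808i
  m=+5: Y*=-0.044783-0.220084i  Y=-0.021082-0.237490i  product -0.051324+0.015275i
Accumulated sum +0.082501+0.000000i; after 4π/(2l+1) scaling, +0.094249+0.000000i ⇒ P_5 = 0.094249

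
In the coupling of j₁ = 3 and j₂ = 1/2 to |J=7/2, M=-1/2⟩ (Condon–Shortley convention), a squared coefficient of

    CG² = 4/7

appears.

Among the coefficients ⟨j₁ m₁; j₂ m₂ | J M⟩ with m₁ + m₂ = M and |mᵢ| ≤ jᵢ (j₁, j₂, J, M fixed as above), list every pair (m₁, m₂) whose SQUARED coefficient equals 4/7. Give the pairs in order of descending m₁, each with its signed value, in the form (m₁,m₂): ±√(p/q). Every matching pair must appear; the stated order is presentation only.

Admissible pairs with m₁+m₂ = M = -1/2: (-1,1/2), (0,-1/2)
  (m₁,m₂)=(0,-1/2): CG² = 4/7, CG = +√(4/7)   ← matches the target
  (m₁,m₂)=(-1,1/2): CG² = 3/7, CG = +√(3/7)
Pairs with CG² = 4/7: (0,-1/2): +√(4/7)

(0,-1/2): +√(4/7)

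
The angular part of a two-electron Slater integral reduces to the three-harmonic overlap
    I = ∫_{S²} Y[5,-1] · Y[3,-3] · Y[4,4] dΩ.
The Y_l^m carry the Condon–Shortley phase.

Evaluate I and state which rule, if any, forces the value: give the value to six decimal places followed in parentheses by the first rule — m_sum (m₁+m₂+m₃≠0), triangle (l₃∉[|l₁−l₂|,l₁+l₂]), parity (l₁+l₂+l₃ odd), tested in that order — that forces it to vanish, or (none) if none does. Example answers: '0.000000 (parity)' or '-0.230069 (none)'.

Checks pass: Σm=0; 12 even; l₃=4∈[2,8].
(2·5+1)(2·3+1)(2·4+1) = 693
Δ: 4! 6! 2! / 13! → 1/180180
sum: t=1:−1/576 t=2:+1/144 t=3:−1/576 = 1/288
3j²(5 3 4; 0 0 0) = Δ·Π!·Σ² = 20/1001  (sign +1)
sum: t=0:+1/34560 = 1/34560
3j²(5 3 4; -1 -3 4) = Δ·Π!·Σ² = 1/429  (sign +1)
combine: 4πI² = 693·20/1001·1/429 = 60/1859
take √, sign +1: I = 0.05067935
No selection rule forces the value: the integral is nonzero (none).

0.050679 (none)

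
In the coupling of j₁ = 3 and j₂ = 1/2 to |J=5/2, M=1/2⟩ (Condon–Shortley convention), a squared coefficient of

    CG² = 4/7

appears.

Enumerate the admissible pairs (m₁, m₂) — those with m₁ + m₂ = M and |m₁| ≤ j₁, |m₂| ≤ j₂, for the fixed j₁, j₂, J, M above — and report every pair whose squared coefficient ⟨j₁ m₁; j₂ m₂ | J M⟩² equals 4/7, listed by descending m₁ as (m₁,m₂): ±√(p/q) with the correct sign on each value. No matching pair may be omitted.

(1,-1/2): +√(4/7)

Admissible pairs with m₁+m₂ = M = 1/2: (0,1/2), (1,-1/2)
  (m₁,m₂)=(1,-1/2): CG² = 4/7, CG = +√(4/7)   ← matches the target
  (m₁,m₂)=(0,1/2): CG² = 3/7, CG = −√(3/7)
Pairs with CG² = 4/7: (1,-1/2): +√(4/7)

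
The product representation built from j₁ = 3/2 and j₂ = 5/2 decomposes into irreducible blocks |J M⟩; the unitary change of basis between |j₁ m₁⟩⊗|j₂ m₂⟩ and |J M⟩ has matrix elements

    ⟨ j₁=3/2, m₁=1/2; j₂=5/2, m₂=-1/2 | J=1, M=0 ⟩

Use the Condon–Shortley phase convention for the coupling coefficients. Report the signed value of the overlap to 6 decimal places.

−√(3/10) = -0.547723

√[3·3!0!2!/6! · 2!1!2!3!1!1!] = √(6/5)
  +(−1)^1/∏(1,2,0,1,0,1)! = -1/2  (running -1/2)
⟨..|..⟩ = √(6/5)·(-1/2) = -0.547723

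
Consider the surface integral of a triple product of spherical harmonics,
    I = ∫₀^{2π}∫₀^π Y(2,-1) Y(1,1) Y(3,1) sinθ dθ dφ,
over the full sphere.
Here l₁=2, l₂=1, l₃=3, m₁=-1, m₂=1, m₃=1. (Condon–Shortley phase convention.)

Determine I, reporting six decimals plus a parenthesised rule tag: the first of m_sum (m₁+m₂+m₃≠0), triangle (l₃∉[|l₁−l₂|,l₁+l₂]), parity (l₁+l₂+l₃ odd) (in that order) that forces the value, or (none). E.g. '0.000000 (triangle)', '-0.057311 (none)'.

0.000000 (m_sum)

Σmᵢ = 1 ≠ 0, so the φ-integral vanishes; I = 0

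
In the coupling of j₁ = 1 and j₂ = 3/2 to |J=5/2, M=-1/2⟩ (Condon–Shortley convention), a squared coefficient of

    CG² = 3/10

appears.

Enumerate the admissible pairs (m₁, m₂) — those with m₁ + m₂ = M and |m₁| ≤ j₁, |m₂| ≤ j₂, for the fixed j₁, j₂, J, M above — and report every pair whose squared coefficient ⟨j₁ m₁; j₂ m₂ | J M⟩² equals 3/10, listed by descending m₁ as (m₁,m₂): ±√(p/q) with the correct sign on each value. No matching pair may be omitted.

Admissible pairs with m₁+m₂ = M = -1/2: (-1,1/2), (0,-1/2), (1,-3/2)
  (m₁,m₂)=(1,-3/2): CG² = 1/10, CG = +√(1/10)
  (m₁,m₂)=(0,-1/2): CG² = 3/5, CG = +√(3/5)
  (m₁,m₂)=(-1,1/2): CG² = 3/10, CG = +√(3/10)   ← matches the target
Pairs with CG² = 3/10: (-1,1/2): +√(3/10)

(-1,1/2): +√(3/10)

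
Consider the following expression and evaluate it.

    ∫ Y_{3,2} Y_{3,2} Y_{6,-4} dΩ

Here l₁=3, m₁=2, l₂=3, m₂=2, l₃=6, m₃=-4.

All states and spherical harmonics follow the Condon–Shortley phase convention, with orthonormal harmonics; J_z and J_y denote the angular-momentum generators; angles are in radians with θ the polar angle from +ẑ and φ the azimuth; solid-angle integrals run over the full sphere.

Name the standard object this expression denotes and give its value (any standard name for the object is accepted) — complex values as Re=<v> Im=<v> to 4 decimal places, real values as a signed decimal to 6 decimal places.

Gaunt coefficient, +0.266131

This is a Gaunt coefficient — the integral of a triple product of spherical harmonics over the sphere.
Rules hold: Σm=0, L=12 even, 0≤6≤6.
N = 7·7·13 = 637
Δ = 0!·6!·6!/13! = 1/12012
Racah Σ t=0..0: t=0:+1/1296 = 1/1296
⇒ 3j(3 3 6; 0 0 0)² = 100/3003, sgn +1
Racah Σ t=0..0: t=0:+1/14400 = 1/14400
⇒ 3j(3 3 6; 2 2 -4)² = 6/143, sgn +1
4πI² = N·(3j₀)²·(3jₘ)² = 1400/1573
I = +1·√(0.890019/4π) = 0.26613055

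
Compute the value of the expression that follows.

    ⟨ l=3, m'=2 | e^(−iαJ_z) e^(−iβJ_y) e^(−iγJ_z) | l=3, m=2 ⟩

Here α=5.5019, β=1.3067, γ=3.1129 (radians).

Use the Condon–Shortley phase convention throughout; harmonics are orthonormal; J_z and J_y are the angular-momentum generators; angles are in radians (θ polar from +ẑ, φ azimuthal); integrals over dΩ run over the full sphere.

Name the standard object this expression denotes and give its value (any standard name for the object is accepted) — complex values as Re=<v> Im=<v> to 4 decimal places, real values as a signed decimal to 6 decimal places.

This is a Wigner D-matrix element — the rotation-matrix element ⟨l m'| R(α,β,γ) |l m⟩ in the angular-momentum basis.
D^3_{2,2}(5.5019,1.3067,3.1129) = e^{-i·2·5.5019}·d^3_{2,2}(1.3067)·e^{-i·2·3.1129}. Compute d first:
With c≡cos(β/2)=0.794052 and s≡sin(β/2)=0.607850, N=[120·1·120·1]^{1/2}=120.000000
k: max(0,(2)−(2))=0 … min(3+(2),3−(2))=1
  k=0: (−1)^0·120.0000/(120)·0.7941^6·0.6078^0 = +0.250665
  k=1: (−1)^1·120.0000/(24)·0.7941^4·0.6078^2 = -0.734443
d^3_{2,2}(1.3067) = +0.250665 -0.734443 = -0.483779
Phases: e^{-i·(2)·5.5019}=+0.008226+0.999966i, e^{-i·(2)·3.1129}=+0.998354+0.057354i ⇒ D=+0.023773-0.483194i

Wigner D-matrix element, Re=0.0238 Im=-0.4832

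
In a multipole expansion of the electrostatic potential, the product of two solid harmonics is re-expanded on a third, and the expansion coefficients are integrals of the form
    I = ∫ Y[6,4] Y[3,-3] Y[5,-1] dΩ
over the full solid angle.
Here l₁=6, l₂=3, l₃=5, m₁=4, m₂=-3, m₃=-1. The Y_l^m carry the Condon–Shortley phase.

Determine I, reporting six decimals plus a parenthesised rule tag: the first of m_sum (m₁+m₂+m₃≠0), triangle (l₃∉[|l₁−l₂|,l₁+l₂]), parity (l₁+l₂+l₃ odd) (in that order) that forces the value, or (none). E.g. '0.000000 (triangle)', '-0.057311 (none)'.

Rules hold: Σm=0, L=14 even, 3≤5≤9.
N = 13·7·11 = 1001
Δ = 4!·8!·2!/15! = 1/675675
Racah Σ t=1..3: t=1:−1/8640 t=2:+1/2304 t=3:−1/8640 = 7/34560
⇒ 3j(6 3 5; 0 0 0)² = 7/429, sgn -1
Racah Σ t=0..0: t=0:+1/69120 = 1/69120
⇒ 3j(6 3 5; 4 -3 -1)² = 4/143, sgn +1
4πI² = N·(3j₀)²·(3jₘ)² = 196/429
I = -1·√(0.456876/4π) = -0.19067531
No selection rule forces the value: the integral is nonzero (none).

-0.190675 (none)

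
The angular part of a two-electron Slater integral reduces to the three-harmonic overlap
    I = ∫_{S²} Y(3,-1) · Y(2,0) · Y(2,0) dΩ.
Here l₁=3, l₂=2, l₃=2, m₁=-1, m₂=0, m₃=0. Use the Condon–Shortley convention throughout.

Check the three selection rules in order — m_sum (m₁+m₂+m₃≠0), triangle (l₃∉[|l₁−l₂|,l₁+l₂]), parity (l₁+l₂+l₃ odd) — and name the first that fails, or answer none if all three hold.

m_sum

m₁+m₂+m₃ = -1 + 0 + 0 = -1  ✗
triangle: |3−2|=1 ≤ l₃=2 ≤ 3+2=5
parity: l₁+l₂+l₃ = 7 is odd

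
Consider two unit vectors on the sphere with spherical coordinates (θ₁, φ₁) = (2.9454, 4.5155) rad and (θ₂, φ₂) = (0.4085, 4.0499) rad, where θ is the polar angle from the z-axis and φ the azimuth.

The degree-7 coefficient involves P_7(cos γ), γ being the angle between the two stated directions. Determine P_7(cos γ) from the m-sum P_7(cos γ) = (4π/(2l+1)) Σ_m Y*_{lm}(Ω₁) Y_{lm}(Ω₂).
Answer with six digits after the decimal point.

Term-by-term m-sum for l=7 (normalisation 4π/15 = 0.837758):
  m=-7: Y*=+0.000005+0.000001i  Y=-0.000778+0.000058i  product -0.000000-0.000000i
  m=-6: Y*=+0.000038-0.000093i  Y=+0.004536+0.004993i  product +0.000001-0.000000i
  m=-5: Y*=-0.000990-0.000658i  Y=+0.006139-0.035580i  product -0.000029+0.000031i
  m=-4: Y*=-0.006971+0.007001i  Y=-0.117503+0.062922i  product +0.000379-0.001261i
  m=-3: Y*=+0.032791+0.048904i  Y=+0.309746+0.137089i  product +0.003453+0.019643i
  m=-2: Y*=+0.223582-0.092893i  Y=-0.131161-0.522777i  product -0.077888-0.104699i
  m=-1: Y*=-0.118630-0.594716i  Y=-0.216420+0.277426i  product +0.190664+0.095798i
  m=+0: Y*=-0.577731-0.000000i  Y=-0.312015+0.000000i  product +0.180261+0.000000i
  m=+1: Y*=+0.118630-0.594716i  Y=+0.216420+0.277426i  product +0.190664-0.095798i
  m=+2: Y*=+0.223582+0.092893i  Y=-0.131161+0.522777i  product -0.077888+0.104699i
  m=+3: Y*=-0.032791+0.048904i  Y=-0.309746+0.137089i  product +0.003453-0.019643i
  m=+4: Y*=-0.006971-0.007001i  Y=-0.117503-0.062922i  product +0.000379+0.001261i
  m=+5: Y*=+0.000990-0.000658i  Y=-0.006139-0.035580i  product -0.000029-0.000031i
  m=+6: Y*=+0.000038+0.000093i  Y=+0.004536-0.004993i  product +0.000001+0.000000i
  m=+7: Y*=-0.000005+0.000001i  Y=+0.000778+0.000058i  product -0.000000+0.000000i
Total Σ_m = +0.413418+0.000000i. Multiply by 0.837758: +0.346344+0.000000i. P_7(cos γ) = 0.346344

0.346344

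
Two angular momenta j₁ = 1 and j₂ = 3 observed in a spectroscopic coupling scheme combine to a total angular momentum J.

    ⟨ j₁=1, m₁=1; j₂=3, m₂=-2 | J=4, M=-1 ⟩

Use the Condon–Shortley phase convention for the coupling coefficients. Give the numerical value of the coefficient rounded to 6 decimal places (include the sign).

+√(3/28) ≈ +0.327327

√[9·0!2!6!/9! · 2!0!1!5!3!5!] = √(43200/7)
  +(−1)^0/∏(0,0,0,1,2,5)! = 1/240  (running 1/240)
⟨..|..⟩ = √(43200/7)·(1/240) = +0.327327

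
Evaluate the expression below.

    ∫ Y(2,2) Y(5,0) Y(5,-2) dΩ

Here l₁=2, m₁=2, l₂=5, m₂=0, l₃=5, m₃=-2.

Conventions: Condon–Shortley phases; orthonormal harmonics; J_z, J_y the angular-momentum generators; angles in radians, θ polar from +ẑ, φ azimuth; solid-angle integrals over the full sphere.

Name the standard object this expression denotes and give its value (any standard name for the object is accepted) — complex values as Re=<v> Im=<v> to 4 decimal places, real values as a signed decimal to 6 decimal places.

Gaunt coefficient, -0.191372

This is a Gaunt coefficient — the integral of a triple product of spherical harmonics over the sphere.
Rules hold: Σm=0, L=12 even, 3≤5≤7.
N = 5·11·11 = 605
Δ = 2!·2!·8!/13! = 1/38610
Racah Σ t=0..2: t=0:+1/2880 t=1:−1/576 t=2:+1/2880 = -1/960
⇒ 3j(2 5 5; 0 0 0)² = 10/429, sgn +1
Racah Σ t=0..0: t=0:+1/2880 = 1/2880
⇒ 3j(2 5 5; 2 0 -2)² = 14/429, sgn -1
4πI² = N·(3j₀)²·(3jₘ)² = 700/1521
I = -1·√(0.460224/4π) = -0.19137248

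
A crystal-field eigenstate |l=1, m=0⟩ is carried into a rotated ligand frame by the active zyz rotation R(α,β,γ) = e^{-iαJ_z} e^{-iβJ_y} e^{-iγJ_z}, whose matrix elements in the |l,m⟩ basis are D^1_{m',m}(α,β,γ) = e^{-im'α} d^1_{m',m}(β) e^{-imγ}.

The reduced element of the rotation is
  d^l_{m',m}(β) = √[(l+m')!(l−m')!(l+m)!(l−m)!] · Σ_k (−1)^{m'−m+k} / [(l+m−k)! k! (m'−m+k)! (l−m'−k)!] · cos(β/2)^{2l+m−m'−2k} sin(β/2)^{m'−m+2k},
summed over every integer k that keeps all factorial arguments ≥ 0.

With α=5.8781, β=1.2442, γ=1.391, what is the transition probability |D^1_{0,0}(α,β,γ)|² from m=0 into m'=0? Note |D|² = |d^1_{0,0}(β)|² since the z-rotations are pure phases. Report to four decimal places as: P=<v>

P=0.1029

Split into d^1_{0,0}(β=1.2442) × two z-phases.
c=cos(1.244200/2)=0.812656, s=sin(1.244200/2)=0.582743; N=√[1·1·1·1]=1.000000
Admissible k: 0..1 (factorial args all ≥0)
  k=0: (−1)^0·1.0000/(1)·0.8127^2·0.5827^0 = +0.660411
  k=1: (−1)^1·1.0000/(1)·0.8127^0·0.5827^2 = -0.339589
d^1_{0,0}(1.2442) = +0.660411 -0.339589 = +0.320821
|D^1_{0,0}|² = |d^1_{0,0}(β)|² = (+0.320821)² = 0.102926 (the z-rotation phases have unit modulus)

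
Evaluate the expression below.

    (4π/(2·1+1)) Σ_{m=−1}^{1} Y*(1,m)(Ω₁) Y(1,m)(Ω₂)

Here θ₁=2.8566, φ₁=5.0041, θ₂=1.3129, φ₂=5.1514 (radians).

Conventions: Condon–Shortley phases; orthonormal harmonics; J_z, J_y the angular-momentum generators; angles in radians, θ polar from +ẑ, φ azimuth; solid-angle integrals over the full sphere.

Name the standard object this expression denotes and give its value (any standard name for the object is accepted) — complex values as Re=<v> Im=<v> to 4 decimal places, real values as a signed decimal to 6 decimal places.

This sum is the spherical-harmonic addition theorem: it equals the Legendre polynomial P_l(cos γ) of the angle γ between the two directions.
Summing Y*_{l m}(θ₁,φ₁)·Y_{l m}(θ₂,φ₂) over m ∈ [−1, 1]; prefactor 4π/(2·1+1) = 4.188790:
  m=-1: Y*=+0.027935-0.093032i  Y=+0.141994+0.302389i  product +0.032099-0.004763i
  m=+0: Y*=-0.468894-0.000000i  Y=+0.124617+0.000000i  product -0.058432-0.000000i
  m=+1: Y*=-0.027935-0.093032i  Y=-0.141994+0.302389i  product +0.032099+0.004763i
Total Σ_m = +0.005765+0.000000i. Multiply by 4.188790: +0.024149+0.000000i. P_1(cos γ) = 0.024149

Legendre polynomial (addition theorem), +0.024149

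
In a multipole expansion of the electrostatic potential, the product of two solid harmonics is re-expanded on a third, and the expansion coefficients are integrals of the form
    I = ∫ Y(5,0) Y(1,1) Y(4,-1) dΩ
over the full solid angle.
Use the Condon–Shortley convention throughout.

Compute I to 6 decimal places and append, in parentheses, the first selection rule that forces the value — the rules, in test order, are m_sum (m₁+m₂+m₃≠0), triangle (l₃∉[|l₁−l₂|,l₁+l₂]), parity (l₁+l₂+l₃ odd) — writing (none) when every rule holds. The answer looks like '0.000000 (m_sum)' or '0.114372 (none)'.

Checks pass: Σm=0; 10 even; l₃=4∈[4,6].
(2·5+1)(2·1+1)(2·4+1) = 297
Δ: 2! 8! 0! / 11! → 1/495
sum: t=1:−1/576 = -1/576
3j²(5 1 4; 0 0 0) = Δ·Π!·Σ² = 5/99  (sign -1)
sum: t=2:+1/1440 = 1/1440
3j²(5 1 4; 0 1 -1) = Δ·Π!·Σ² = 2/99  (sign -1)
combine: 4πI² = 297·5/99·2/99 = 10/33
take √, sign +1: I = 0.15528807
No selection rule forces the value: the integral is nonzero (none).

0.155288 (none)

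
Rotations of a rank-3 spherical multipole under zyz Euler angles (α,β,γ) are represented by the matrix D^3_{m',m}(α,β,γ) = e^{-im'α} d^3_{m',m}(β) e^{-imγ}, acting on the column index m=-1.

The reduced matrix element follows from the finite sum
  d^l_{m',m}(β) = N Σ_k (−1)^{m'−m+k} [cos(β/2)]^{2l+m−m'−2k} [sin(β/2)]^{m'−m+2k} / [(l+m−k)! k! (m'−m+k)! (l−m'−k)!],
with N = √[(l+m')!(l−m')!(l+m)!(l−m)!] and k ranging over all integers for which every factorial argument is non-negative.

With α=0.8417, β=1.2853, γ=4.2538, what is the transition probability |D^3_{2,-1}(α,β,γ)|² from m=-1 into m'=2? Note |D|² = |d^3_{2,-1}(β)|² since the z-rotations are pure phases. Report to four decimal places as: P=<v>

P=0.2527

D^3_{2,-1}(0.8417,1.2853,4.2538) = e^{-i·2·0.8417}·d^3_{2,-1}(1.2853)·e^{-i·-1·4.2538}. Compute d first:
With c≡cos(β/2)=0.800510 and s≡sin(β/2)=0.599319, N=[120·1·2·24]^{1/2}=75.894664
k: max(0,(-1)−(2))=0 … min(3+(-1),3−(2))=1
  k=0: (−1)^3·75.8947/(12)·0.8005^3·0.5993^3 = -0.698401
  k=1: (−1)^4·75.8947/(24)·0.8005^1·0.5993^5 = +0.195730
d^3_{2,-1}(1.2853) = -0.698401 +0.195730 = -0.502671
|D^3_{2,-1}|² = |d^3_{2,-1}(β)|² = (-0.502671)² = 0.252678 (the z-rotation phases have unit modulus)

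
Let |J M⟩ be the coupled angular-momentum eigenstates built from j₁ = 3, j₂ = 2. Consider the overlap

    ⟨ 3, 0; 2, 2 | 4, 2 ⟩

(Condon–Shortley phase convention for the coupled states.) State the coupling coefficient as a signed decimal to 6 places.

j₁+j₂−J=1  J+j₁−j₂=5  J−j₁+j₂=3  j₁+j₂+J+1=10
(j₁±m₁, j₂±m₂, J±M) = (3,3,4,0,6,2)
P² = 15552/7
sum k=1..1:
  [1] −1/72 = -1/72
S = -1/72
C² = P²·S² = 3/7 ; C = -0.654654

−√(3/7) ≈ -0.654654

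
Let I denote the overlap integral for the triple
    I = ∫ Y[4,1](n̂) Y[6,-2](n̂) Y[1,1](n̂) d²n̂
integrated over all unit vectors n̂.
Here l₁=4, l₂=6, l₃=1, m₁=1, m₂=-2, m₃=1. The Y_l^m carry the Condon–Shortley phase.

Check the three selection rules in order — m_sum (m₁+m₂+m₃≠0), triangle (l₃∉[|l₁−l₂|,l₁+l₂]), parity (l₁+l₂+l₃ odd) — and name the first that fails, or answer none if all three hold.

m₁+m₂+m₃ = 1 − 2 + 1 = 0  ✓
triangle: need |l₁−l₂| ≤ l₃ ≤ l₁+l₂ = [2,10]; l₃=1 is outside  ✗
parity: l₁+l₂+l₃ = 11 is odd

triangle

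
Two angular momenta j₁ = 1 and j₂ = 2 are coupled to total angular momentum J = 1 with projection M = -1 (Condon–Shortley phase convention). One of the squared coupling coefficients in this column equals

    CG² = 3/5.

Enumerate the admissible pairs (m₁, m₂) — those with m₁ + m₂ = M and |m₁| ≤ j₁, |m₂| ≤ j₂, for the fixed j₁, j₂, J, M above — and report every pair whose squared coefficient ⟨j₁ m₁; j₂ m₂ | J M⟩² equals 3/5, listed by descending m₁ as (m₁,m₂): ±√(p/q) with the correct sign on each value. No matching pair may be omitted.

(1,-2): +√(3/5)

Admissible pairs with m₁+m₂ = M = -1: (-1,0), (0,-1), (1,-2)
  (m₁,m₂)=(1,-2): CG² = 3/5, CG = +√(3/5)   ← matches the target
  (m₁,m₂)=(0,-1): CG² = 3/10, CG = −√(3/10)
  (m₁,m₂)=(-1,0): CG² = 1/10, CG = +√(1/10)
Pairs with CG² = 3/5: (1,-2): +√(3/5)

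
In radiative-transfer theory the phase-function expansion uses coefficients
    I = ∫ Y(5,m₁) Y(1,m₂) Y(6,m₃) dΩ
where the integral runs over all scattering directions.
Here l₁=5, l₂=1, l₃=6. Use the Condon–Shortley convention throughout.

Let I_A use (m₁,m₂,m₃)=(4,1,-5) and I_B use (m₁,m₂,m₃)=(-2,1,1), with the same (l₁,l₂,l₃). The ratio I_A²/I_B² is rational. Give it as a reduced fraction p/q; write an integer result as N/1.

11/2

Shared (l₁,l₂,l₃)=(5,1,6): N and (l;000)² cancel in I_A²/I_B².
A: Δ = 0!·10!·2!/13! = 1/858; Racah Σ t=0..0: t=0:+1/725760 = 1/725760; ⇒ 3j(5 1 6; 4 1 -5)² = 5/78, sgn -1
B: Δ = 0!·10!·2!/13! = 1/858; Racah Σ t=0..0: t=0:+1/60480 = 1/60480; ⇒ 3j(5 1 6; -2 1 1)² = 5/429, sgn -1
I_A²/I_B² = (5/78)/(5/429) = 11/2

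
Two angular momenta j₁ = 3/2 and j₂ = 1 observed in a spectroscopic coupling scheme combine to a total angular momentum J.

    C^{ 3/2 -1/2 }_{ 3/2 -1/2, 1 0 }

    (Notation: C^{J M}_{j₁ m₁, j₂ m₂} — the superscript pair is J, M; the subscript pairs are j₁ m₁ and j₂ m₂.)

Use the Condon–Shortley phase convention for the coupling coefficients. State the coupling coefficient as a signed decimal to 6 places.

triangle: 1!*2!*1!/5! = 2/120
(j±m)!: 1!*2!*1!*1!*1!*2! = 4
prefactor² = (2J+1)*Δ*N² = 4/15
  k=0: +1/(0!*1!*2!*1!*0!*0!) = 1/2
  k=1: −1/(1!*0!*1!*0!*1!*1!) = -1
Σ = -1/2  ⇒  CG² = 4/15*(-1/2)² = 1/15
CG = −√(1/15) = -0.258199

-0.258199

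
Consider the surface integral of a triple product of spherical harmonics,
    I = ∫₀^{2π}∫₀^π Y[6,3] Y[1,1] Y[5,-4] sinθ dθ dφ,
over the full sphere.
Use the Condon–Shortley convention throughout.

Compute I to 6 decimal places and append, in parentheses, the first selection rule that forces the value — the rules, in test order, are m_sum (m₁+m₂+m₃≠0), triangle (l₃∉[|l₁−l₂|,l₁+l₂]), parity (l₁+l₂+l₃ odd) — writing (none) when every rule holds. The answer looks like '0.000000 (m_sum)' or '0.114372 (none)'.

Rules hold: Σm=0, L=12 even, 5≤5≤7.
N = 13·3·11 = 429
Δ = 2!·10!·0!/13! = 1/858
Racah Σ t=1..1: t=1:−1/14400 = -1/14400
⇒ 3j(6 1 5; 0 0 0)² = 6/143, sgn +1
Racah Σ t=2..2: t=2:+1/725760 = 1/725760
⇒ 3j(6 1 5; 3 1 -4)² = 1/286, sgn -1
4πI² = N·(3j₀)²·(3jₘ)² = 9/143
I = -1·√(0.0629371/4π) = -0.07076985
No selection rule forces the value: the integral is nonzero (none).

-0.070770 (none)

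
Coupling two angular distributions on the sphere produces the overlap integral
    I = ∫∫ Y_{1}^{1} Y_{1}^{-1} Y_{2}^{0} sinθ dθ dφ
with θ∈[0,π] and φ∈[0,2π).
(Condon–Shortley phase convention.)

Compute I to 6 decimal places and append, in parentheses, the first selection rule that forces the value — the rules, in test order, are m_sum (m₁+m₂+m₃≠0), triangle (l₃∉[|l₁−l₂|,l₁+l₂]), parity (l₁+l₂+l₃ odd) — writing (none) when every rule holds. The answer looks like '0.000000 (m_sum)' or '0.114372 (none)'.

0.126157 (none)

m-sum 0 ✓  L=4 even ✓  0≤2≤2 ✓
Π(2lᵢ+1) = 3×3×5 = 45
triangle coeff Δ(1,1,2) = 1/30
Σ_t [0,0]: t=0:+1/1 = 1/1
(3j)²=2/15 [(1 1 2; 0 0 0)], sign=+1
Σ_t [0,0]: t=0:+1/4 = 1/4
(3j)²=1/30 [(1 1 2; 1 -1 0)], sign=+1
⇒ 4πI² = 1/5
I = (+1)√(1/5/(4π)) = 0.12615663
No selection rule forces the value: the integral is nonzero (none).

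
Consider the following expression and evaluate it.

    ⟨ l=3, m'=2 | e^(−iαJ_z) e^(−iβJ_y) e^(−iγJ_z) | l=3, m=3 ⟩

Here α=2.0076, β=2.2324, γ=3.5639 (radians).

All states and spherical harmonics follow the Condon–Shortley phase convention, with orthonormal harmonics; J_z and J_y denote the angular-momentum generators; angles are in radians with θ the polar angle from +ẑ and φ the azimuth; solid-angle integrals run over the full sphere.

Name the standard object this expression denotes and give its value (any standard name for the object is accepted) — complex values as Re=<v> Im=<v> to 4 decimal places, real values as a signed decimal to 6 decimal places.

This is a Wigner D-matrix element — the rotation-matrix element ⟨l m'| R(α,β,γ) |l m⟩ in the angular-momentum basis.
First d^3_{2,3}(β=2.2324), then the phase factors e^{-i(2)α} and e^{-i(3)γ}:
Half-angle: c=0.439100, s=0.898438. N=√(120·1·720·1)=293.938769
k∈{1} keeps every argument non-negative
  k=1: (−1)^0·293.9388/(120)·0.4391^5·0.8984^1 = +0.035924
d^3_{2,3}(2.2324) = +0.035924
Phases: e^{-i·(2)·2.0076}=-0.642065+0.766650i, e^{-i·(3)·3.5639}=-0.299219+0.954184i ⇒ D=-0.019377-0.030249i

Wigner D-matrix element, Re=-0.0194 Im=-0.0302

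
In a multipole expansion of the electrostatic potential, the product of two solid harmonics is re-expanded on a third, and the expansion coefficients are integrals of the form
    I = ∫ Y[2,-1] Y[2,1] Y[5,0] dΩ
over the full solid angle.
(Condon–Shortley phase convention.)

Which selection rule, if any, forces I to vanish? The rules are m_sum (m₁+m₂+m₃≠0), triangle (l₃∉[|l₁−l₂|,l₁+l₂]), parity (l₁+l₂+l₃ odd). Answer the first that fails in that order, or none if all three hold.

triangle

m₁+m₂+m₃ = -1 + 1 + 0 = 0  ✓
triangle: need |l₁−l₂| ≤ l₃ ≤ l₁+l₂ = [0,4]; l₃=5 is outside  ✗
parity: l₁+l₂+l₃ = 9 is odd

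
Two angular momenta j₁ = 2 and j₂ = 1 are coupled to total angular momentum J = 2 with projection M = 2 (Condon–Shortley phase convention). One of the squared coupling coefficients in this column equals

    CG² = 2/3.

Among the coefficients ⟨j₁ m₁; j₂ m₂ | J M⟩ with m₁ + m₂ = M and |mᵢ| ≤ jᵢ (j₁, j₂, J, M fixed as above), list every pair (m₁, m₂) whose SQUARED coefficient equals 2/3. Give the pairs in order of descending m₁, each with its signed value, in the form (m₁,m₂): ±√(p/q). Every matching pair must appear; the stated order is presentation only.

(2,0): +√(2/3)

Admissible pairs with m₁+m₂ = M = 2: (1,1), (2,0)
  (m₁,m₂)=(2,0): CG² = 2/3, CG = +√(2/3)   ← matches the target
  (m₁,m₂)=(1,1): CG² = 1/3, CG = −√(1/3)
Pairs with CG² = 2/3: (2,0): +√(2/3)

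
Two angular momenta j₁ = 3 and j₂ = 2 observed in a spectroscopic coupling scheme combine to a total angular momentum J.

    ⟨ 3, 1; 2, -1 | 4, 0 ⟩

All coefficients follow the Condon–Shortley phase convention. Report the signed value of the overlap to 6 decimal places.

+√(5/14) = +0.597614

j₁+j₂−J=1  J+j₁−j₂=5  J−j₁+j₂=3  j₁+j₂+J+1=10
(j₁±m₁, j₂±m₂, J±M) = (4,2,1,3,4,4)
P² = 10368/35
sum k=0..1:
  [0] +1/24 = 1/24
  [1] −1/144 = -1/144
S = 5/144
C² = P²·S² = 5/14 ; C = +0.597614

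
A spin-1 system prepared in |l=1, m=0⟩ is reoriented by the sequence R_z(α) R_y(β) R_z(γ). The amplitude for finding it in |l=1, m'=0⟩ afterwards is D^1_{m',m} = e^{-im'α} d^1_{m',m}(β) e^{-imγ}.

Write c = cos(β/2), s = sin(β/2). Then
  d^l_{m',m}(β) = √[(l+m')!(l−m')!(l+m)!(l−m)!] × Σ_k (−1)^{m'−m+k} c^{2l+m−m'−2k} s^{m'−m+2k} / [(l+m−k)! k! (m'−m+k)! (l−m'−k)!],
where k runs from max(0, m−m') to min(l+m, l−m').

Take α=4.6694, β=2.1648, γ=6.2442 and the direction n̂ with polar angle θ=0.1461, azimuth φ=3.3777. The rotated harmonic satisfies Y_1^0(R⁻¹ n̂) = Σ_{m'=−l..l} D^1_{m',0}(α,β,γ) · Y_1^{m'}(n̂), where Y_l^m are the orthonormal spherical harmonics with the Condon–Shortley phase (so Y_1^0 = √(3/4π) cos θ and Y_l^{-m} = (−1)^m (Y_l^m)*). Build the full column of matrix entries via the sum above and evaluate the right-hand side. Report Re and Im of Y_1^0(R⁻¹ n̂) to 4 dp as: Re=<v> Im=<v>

Re=-0.2543 Im=0.0000

Need the full column D^1_{m',0} for m'=−1..1 at α=4.6694, β=2.1648, γ=6.2442.
cos(β/2)=0.469210, sin(β/2)=0.883086
d^1_{-1,0}: single k=1 term ⇒ +0.585984;  D = -0.025183-0.585443i
d^1_{0,0}: k∈[0..1] ⇒ +0.220158 -0.779842 = -0.559683;  D = -0.559683+0.000000i
d^1_{1,0}: single k=0 term ⇒ -0.585984;  D = +0.025183-0.585443i
Y_1^{m'}(θ=0.1461,φ=3.3777) and Σ D·Y over m':
  (-0.0252-0.5854i)·(-0.0489+0.0118i)  (-0.5597+0.0000i)·(+0.4834+0.0000i)  (+0.0252-0.5854i)·(+0.0489+0.0118i)
Y_1^0(R⁻¹ n̂) = -0.254310+0.000000i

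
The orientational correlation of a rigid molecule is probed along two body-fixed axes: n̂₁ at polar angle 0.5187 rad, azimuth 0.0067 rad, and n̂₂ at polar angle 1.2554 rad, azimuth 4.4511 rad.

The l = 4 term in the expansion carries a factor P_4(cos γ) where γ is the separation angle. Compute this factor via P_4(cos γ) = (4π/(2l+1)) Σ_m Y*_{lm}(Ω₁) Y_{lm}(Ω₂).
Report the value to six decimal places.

Expand P_4 via completeness: Σ_{m} conj(Y_{4,m}) at Ω₁ times Y_{4,m} at Ω₂ —
  m=-4: Y*=+0.026721+0.000716i  Y=+0.181373+0.312672i  product +0.004622+0.008485i
  m=-3: Y*=+0.132418+0.002662i  Y=+0.235524-0.236247i  product +0.031817-0.030656i
  m=-2: Y*=+0.351820+0.004715i  Y=+0.085528+0.049263i  product +0.029858+0.017735i
  m=-1: Y*=+0.464311+0.003111i  Y=+0.083843-0.313548i  product +0.039905-0.145323i
  m=+0: Y*=+0.029970-0.000000i  Y=+0.046275+0.000000i  product +0.001387+0.000000i
  m=+1: Y*=-0.464311+0.003111i  Y=-0.083843-0.313548i  product +0.039905+0.145323i
  m=+2: Y*=+0.351820-0.004715i  Y=+0.085528-0.049263i  product +0.029858-0.017735i
  m=+3: Y*=-0.132418+0.002662i  Y=-0.235524-0.236247i  product +0.031817+0.030656i
  m=+4: Y*=+0.026721-0.000716i  Y=+0.181373-0.312672i  product +0.004622-0.008485i
Σ over m = +0.213791-0.000000i; ×(4π/9) → +0.298508-0.000000i. Real part: 0.298508

0.298508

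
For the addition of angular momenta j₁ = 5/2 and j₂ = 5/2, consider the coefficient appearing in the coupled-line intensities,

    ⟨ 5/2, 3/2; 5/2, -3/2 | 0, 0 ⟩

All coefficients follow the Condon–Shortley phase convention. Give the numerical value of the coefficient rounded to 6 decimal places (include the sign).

−√(1/6) ≈ -0.408248

j₁+j₂−J=5  J+j₁−j₂=0  J−j₁+j₂=0  j₁+j₂+J+1=6
(j₁±m₁, j₂±m₂, J±M) = (4,1,1,4,0,0)
P² = 96
sum k=1..1:
  [1] −1/24 = -1/24
S = -1/24
C² = P²·S² = 1/6 ; C = -0.408248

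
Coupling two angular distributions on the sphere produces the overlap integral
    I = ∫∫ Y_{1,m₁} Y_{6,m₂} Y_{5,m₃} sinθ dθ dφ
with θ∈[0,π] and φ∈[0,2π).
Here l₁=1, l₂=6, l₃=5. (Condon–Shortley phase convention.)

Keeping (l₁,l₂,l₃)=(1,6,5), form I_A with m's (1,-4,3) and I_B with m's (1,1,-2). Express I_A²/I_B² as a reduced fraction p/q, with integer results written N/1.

9/2

l's match ⇒ only the (l;m) 3-j factors differ between A and B.
A: triangle coeff Δ(1,6,5) = 1/858; Σ_t [0,0]: t=0:+1/161280 = 1/161280; (3j)²=15/286 [(1 6 5; 1 -4 3)], sign=+1
B: triangle coeff Δ(1,6,5) = 1/858; Σ_t [0,0]: t=0:+1/60480 = 1/60480; (3j)²=5/429 [(1 6 5; 1 1 -2)], sign=-1
I_A²/I_B² = (15/286)/(5/429) = 9/2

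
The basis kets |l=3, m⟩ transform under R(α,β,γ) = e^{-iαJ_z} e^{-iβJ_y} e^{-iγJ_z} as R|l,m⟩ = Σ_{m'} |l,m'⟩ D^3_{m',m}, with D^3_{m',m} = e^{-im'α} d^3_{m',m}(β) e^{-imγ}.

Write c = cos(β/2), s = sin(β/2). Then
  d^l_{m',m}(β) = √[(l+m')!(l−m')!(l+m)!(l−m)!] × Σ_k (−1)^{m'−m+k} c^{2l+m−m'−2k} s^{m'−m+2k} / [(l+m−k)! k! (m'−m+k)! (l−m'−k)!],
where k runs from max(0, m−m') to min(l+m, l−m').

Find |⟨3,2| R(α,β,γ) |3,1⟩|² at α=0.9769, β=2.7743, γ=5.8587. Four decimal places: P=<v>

P=0.0013

First d^3_{2,1}(β=2.7743), then the phase factors e^{-i(2)α} and e^{-i(1)γ}:
c=cos(2.774300/2)=0.182616, s=sin(2.774300/2)=0.983184; N=√[120·1·24·2]=75.894664
k: max(0,(1)−(2))=0 … min(3+(1),3−(2))=1
  k=0: (−1)^1·75.8947/(24)·0.1826^5·0.9832^1 = -0.000631
  k=1: (−1)^2·75.8947/(12)·0.1826^3·0.9832^3 = +0.036606
d^3_{2,1}(2.7743) = -0.000631 +0.036606 = +0.035974
|D^3_{2,1}|² = |d^3_{2,1}(β)|² = (+0.035974)² = 0.001294 (the z-rotation phases have unit modulus)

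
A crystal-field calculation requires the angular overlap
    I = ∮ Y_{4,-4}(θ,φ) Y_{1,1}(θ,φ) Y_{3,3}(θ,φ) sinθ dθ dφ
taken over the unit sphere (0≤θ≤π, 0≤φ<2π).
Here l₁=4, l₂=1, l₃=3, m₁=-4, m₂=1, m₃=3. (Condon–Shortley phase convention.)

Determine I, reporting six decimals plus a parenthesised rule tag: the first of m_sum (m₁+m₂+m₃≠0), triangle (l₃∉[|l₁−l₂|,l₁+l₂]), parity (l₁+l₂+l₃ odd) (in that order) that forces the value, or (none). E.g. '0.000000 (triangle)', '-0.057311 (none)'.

0.325735 (none)

m-sum 0 ✓  L=8 even ✓  3≤3≤5 ✓
Π(2lᵢ+1) = 9×3×7 = 189
triangle coeff Δ(4,1,3) = 1/252
Σ_t [1,1]: t=1:−1/36 = -1/36
(3j)²=4/63 [(4 1 3; 0 0 0)], sign=+1
Σ_t [2,2]: t=2:+1/1440 = 1/1440
(3j)²=1/9 [(4 1 3; -4 1 3)], sign=+1
⇒ 4πI² = 4/3
I = (+1)√(4/3/(4π)) = 0.32573501
No selection rule forces the value: the integral is nonzero (none).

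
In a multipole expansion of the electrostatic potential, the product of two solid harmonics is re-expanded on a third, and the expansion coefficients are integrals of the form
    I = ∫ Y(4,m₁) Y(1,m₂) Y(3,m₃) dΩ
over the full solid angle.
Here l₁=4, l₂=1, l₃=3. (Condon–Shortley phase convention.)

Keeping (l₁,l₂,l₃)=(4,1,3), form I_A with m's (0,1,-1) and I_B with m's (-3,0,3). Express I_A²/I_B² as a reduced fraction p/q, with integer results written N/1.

6/7

Same 4,1,3: normalisation and zero-m 3j drop out of the ratio.
A: Δ: 2! 6! 0! / 9! → 1/252; sum: t=2:+1/96 = 1/96; 3j²(4 1 3; 0 1 -1) = Δ·Π!·Σ² = 1/42  (sign +1)
B: Δ: 2! 6! 0! / 9! → 1/252; sum: t=1:−1/720 = -1/720; 3j²(4 1 3; -3 0 3) = Δ·Π!·Σ² = 1/36  (sign -1)
I_A²/I_B² = (1/42)/(1/36) = 6/7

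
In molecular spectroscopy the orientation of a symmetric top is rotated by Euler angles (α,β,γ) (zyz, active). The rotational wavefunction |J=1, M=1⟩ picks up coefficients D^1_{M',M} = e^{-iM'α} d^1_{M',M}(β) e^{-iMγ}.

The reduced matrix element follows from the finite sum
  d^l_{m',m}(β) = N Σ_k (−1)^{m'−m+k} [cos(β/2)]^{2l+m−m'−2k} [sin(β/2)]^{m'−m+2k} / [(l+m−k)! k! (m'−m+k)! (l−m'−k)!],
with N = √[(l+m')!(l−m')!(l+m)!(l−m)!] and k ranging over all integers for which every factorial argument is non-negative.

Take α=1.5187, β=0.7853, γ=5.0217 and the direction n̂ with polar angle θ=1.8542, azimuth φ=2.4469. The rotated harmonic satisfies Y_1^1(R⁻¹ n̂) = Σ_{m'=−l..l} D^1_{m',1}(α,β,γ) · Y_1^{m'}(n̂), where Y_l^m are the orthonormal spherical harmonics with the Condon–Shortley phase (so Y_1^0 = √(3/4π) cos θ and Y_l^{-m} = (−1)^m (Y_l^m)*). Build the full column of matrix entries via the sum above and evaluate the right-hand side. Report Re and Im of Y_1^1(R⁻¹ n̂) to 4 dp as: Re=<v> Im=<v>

Need the full column D^1_{m',1} for m'=−1..1 at α=1.5187, β=0.7853, γ=5.0217.
cos(β/2)=0.923898, sin(β/2)=0.382638
d^1_{-1,1}: single k=2 term ⇒ +0.146412;  D = -0.136954+0.051770i
d^1_{0,1}: single k=1 term ⇒ +0.499951;  D = +0.152186+0.476225i
d^1_{1,1}: single k=0 term ⇒ +0.853588;  D = +0.825507-0.217142i
Y_1^{m'}(θ=1.8542,φ=2.4469) and Σ D·Y over m':
  (-0.1370+0.0518i)·(-0.2548-0.2123i)  (+0.1522+0.4762i)·(-0.1366+0.0000i)  (+0.8255-0.2171i)·(+0.2548-0.2123i)
Y_1^1(R⁻¹ n̂) = +0.189363-0.279805i

Re=0.1894 Im=-0.2798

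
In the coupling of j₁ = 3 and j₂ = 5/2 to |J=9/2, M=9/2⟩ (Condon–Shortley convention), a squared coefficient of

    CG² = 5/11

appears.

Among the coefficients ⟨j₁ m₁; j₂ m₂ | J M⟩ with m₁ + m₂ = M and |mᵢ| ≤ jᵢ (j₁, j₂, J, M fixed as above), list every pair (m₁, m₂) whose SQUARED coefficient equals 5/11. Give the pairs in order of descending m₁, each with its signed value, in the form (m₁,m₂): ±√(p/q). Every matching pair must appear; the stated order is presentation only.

Admissible pairs with m₁+m₂ = M = 9/2: (2,5/2), (3,3/2)
  (m₁,m₂)=(3,3/2): CG² = 6/11, CG = +√(6/11)
  (m₁,m₂)=(2,5/2): CG² = 5/11, CG = −√(5/11)   ← matches the target
Pairs with CG² = 5/11: (2,5/2): −√(5/11)

(2,5/2): −√(5/11)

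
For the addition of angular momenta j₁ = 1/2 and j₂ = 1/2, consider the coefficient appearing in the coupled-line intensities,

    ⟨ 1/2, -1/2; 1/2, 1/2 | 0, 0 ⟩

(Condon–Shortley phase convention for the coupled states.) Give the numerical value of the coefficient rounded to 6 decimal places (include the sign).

−√(1/2) = -0.707107

j₁+j₂−J=1  J+j₁−j₂=0  J−j₁+j₂=0  j₁+j₂+J+1=2
(j₁±m₁, j₂±m₂, J±M) = (0,1,1,0,0,0)
P² = 1/2
sum k=1..1:
  [1] −1/1 = -1
S = -1
C² = P²·S² = 1/2 ; C = -0.707107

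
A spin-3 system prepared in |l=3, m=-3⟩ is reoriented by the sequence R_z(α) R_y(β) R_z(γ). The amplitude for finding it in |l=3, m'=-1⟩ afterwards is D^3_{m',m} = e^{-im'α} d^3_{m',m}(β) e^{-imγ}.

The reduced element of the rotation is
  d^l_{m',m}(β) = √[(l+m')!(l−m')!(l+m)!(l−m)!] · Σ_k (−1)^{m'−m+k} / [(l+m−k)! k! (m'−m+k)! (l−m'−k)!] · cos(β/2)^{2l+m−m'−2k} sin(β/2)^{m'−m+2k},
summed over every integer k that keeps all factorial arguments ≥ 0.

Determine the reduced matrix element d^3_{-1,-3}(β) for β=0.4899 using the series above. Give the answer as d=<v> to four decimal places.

d=0.2018

d^3_{-1,-3}(β=0.4899) via the finite sum:
c=cos(0.489900/2)=0.970149, s=sin(0.489900/2)=0.242508; N=√[2·24·1·720]=185.903201
k∈{0} keeps every argument non-negative
  k=0: (−1)^2·185.9032/(48)·0.9701^4·0.2425^2 = +0.201768
d^3_{-1,-3}(0.4899) = +0.201768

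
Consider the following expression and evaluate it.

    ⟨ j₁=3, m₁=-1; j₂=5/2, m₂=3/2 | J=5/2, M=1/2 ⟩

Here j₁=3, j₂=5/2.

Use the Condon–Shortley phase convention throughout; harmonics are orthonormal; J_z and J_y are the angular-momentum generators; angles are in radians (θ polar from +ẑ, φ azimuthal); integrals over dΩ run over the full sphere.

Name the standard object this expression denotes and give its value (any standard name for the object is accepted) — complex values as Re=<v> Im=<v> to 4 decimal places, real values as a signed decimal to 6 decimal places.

This is a Clebsch–Gordan (vector-coupling) coefficient.
j₁+j₂−J=3  J+j₁−j₂=3  J−j₁+j₂=2  j₁+j₂+J+1=9
(j₁±m₁, j₂±m₂, J±M) = (2,4,4,1,3,2)
P² = 576/35
sum k=2..3:
  [2] +1/8 = 1/8
  [3] −1/12 = -1/12
S = 1/24
C² = P²·S² = 1/35 ; C = +0.169031

Clebsch–Gordan coefficient, +√(1/35) ≈ +0.169031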